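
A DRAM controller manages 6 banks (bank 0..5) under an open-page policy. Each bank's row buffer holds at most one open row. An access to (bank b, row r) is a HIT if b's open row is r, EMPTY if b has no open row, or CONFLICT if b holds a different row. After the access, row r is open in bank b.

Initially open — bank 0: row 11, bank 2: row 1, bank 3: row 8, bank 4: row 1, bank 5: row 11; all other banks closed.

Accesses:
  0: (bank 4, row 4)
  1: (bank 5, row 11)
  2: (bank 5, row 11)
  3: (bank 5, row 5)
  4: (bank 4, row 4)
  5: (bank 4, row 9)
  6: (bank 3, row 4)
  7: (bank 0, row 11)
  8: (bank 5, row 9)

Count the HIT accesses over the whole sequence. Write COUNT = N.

COUNT = 4

0: bank 4 row 4 — prev 1 → CONFLICT
1: bank 5 row 11 — prev 11 → HIT
2: bank 5 row 11 — prev 11 → HIT
3: bank 5 row 5 — prev 11 → CONFLICT
4: bank 4 row 4 — prev 4 → HIT
5: bank 4 row 9 — prev 4 → CONFLICT
6: bank 3 row 4 — prev 8 → CONFLICT
7: bank 0 row 11 — prev 11 → HIT
8: bank 5 row 9 — prev 5 → CONFLICT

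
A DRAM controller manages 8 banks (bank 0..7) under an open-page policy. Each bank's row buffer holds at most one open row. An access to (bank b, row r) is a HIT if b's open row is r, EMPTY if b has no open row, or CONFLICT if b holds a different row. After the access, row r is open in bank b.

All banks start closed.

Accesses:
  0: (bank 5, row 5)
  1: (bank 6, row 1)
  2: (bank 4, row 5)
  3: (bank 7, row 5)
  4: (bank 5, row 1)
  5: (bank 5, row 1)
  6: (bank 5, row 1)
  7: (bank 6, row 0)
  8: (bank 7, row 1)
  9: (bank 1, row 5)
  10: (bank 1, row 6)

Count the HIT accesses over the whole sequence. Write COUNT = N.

step 0: bank5 None->5 [EMPTY]
step 1: bank6 None->1 [EMPTY]
step 2: bank4 None->5 [EMPTY]
step 3: bank7 None->5 [EMPTY]
step 4: bank5 5->1 [CONFLICT]
step 5: bank5 1->1 [HIT]
step 6: bank5 1->1 [HIT]
step 7: bank6 1->0 [CONFLICT]
step 8: bank7 5->1 [CONFLICT]
step 9: bank1 None->5 [EMPTY]
step 10: bank1 5->6 [CONFLICT]

COUNT = 2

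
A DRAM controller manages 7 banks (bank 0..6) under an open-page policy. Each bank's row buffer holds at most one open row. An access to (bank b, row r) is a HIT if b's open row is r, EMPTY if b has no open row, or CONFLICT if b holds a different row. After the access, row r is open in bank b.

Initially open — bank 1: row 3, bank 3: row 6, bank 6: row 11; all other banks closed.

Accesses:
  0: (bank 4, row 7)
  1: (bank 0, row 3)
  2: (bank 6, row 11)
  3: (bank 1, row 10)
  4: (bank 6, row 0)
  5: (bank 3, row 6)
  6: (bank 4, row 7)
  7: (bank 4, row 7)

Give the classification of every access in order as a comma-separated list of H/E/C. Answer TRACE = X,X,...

  [0] b4 r7: no row ⇒ E
  [1] b0 r3: no row ⇒ E
  [2] b6 r11: had r11 ⇒ H
  [3] b1 r10: had r3 ⇒ C
  [4] b6 r0: had r11 ⇒ C
  [5] b3 r6: had r6 ⇒ H
  [6] b4 r7: had r7 ⇒ H
  [7] b4 r7: had r7 ⇒ H

TRACE = E,E,H,C,C,H,H,H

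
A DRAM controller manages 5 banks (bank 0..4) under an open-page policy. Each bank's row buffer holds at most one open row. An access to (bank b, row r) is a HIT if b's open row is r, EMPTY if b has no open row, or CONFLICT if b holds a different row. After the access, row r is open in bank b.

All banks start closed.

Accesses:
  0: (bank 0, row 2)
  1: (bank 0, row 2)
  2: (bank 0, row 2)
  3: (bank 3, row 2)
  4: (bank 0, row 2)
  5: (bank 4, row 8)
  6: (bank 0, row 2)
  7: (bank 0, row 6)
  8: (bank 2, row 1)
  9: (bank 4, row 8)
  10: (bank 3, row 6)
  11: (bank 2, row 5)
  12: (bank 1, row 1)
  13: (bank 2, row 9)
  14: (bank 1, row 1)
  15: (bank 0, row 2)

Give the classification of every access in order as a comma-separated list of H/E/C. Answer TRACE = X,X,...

  [0] b0 r2: no row ⇒ E
  [1] b0 r2: had r2 ⇒ H
  [2] b0 r2: had r2 ⇒ H
  [3] b3 r2: no row ⇒ E
  [4] b0 r2: had r2 ⇒ H
  [5] b4 r8: no row ⇒ E
  [6] b0 r2: had r2 ⇒ H
  [7] b0 r6: had r2 ⇒ C
  [8] b2 r1: no row ⇒ E
  [9] b4 r8: had r8 ⇒ H
  [10] b3 r6: had r2 ⇒ C
  [11] b2 r5: had r1 ⇒ C
  [12] b1 r1: no row ⇒ E
  [13] b2 r9: had r5 ⇒ C
  [14] b1 r1: had r1 ⇒ H
  [15] b0 r2: had r6 ⇒ C

TRACE = E,H,H,E,H,E,H,C,E,H,C,C,E,C,H,C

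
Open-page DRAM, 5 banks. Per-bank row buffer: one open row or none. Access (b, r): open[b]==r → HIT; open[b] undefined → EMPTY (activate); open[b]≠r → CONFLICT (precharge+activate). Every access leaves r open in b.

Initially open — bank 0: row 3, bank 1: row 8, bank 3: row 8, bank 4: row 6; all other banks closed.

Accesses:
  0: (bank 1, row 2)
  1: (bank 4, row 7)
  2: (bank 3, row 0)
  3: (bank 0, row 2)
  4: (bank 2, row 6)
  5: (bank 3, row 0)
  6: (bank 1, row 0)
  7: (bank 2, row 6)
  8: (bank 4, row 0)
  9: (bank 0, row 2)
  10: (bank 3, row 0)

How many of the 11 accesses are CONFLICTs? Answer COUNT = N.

COUNT = 6

#0 (1,2) C  (was 8)
#1 (4,7) C  (was 6)
#2 (3,0) C  (was 8)
#3 (0,2) C  (was 3)
#4 (2,6) E
#5 (3,0) H  (was 0)
#6 (1,0) C  (was 2)
#7 (2,6) H  (was 6)
#8 (4,0) C  (was 7)
#9 (0,2) H  (was 2)
#10 (3,0) H  (was 0)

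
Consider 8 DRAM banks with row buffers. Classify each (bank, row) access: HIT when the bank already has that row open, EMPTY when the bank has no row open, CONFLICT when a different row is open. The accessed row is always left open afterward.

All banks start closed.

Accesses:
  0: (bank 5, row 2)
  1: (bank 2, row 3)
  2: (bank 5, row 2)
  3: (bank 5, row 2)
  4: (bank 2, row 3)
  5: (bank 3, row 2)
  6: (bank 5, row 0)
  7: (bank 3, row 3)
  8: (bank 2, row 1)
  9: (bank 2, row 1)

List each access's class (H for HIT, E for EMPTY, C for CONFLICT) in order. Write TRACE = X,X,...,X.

0: bank 5 row 2 — prev None → EMPTY
1: bank 2 row 3 — prev None → EMPTY
2: bank 5 row 2 — prev 2 → HIT
3: bank 5 row 2 — prev 2 → HIT
4: bank 2 row 3 — prev 3 → HIT
5: bank 3 row 2 — prev None → EMPTY
6: bank 5 row 0 — prev 2 → CONFLICT
7: bank 3 row 3 — prev 2 → CONFLICT
8: bank 2 row 1 — prev 3 → CONFLICT
9: bank 2 row 1 — prev 1 → HIT

TRACE = E,E,H,H,H,E,C,C,C,H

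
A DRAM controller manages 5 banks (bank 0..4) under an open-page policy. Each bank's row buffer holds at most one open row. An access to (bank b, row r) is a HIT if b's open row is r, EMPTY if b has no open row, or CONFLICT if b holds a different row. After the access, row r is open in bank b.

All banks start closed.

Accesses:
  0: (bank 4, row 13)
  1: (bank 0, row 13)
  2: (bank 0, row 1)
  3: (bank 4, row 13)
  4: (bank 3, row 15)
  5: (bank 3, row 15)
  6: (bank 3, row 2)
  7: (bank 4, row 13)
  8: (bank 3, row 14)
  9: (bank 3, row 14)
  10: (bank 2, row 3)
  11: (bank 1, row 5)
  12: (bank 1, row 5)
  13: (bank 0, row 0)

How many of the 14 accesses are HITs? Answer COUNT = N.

COUNT = 5

step 0: bank4 None->13 [EMPTY]
step 1: bank0 None->13 [EMPTY]
step 2: bank0 13->1 [CONFLICT]
step 3: bank4 13->13 [HIT]
step 4: bank3 None->15 [EMPTY]
step 5: bank3 15->15 [HIT]
step 6: bank3 15->2 [CONFLICT]
step 7: bank4 13->13 [HIT]
step 8: bank3 2->14 [CONFLICT]
step 9: bank3 14->14 [HIT]
step 10: bank2 None->3 [EMPTY]
step 11: bank1 None->5 [EMPTY]
step 12: bank1 5->5 [HIT]
step 13: bank0 1->0 [CONFLICT]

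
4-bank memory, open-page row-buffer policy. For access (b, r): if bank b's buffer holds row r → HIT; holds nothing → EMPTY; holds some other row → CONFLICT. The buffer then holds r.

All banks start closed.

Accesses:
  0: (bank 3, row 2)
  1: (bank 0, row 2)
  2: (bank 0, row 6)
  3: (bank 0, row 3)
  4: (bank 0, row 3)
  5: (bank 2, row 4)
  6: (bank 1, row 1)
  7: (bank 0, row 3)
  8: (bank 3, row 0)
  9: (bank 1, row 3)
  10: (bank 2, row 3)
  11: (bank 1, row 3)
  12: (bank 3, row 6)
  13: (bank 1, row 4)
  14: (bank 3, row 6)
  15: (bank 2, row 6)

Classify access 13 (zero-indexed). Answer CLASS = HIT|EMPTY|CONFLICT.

CLASS = CONFLICT

0: bank 3 row 2 — prev None → EMPTY
1: bank 0 row 2 — prev None → EMPTY
2: bank 0 row 6 — prev 2 → CONFLICT
3: bank 0 row 3 — prev 6 → CONFLICT
4: bank 0 row 3 — prev 3 → HIT
5: bank 2 row 4 — prev None → EMPTY
6: bank 1 row 1 — prev None → EMPTY
7: bank 0 row 3 — prev 3 → HIT
8: bank 3 row 0 — prev 2 → CONFLICT
9: bank 1 row 3 — prev 1 → CONFLICT
10: bank 2 row 3 — prev 4 → CONFLICT
11: bank 1 row 3 — prev 3 → HIT
12: bank 3 row 6 — prev 0 → CONFLICT
13: bank 1 row 4 — prev 3 → CONFLICT
14: bank 3 row 6 — prev 6 → HIT
15: bank 2 row 6 — prev 3 → CONFLICT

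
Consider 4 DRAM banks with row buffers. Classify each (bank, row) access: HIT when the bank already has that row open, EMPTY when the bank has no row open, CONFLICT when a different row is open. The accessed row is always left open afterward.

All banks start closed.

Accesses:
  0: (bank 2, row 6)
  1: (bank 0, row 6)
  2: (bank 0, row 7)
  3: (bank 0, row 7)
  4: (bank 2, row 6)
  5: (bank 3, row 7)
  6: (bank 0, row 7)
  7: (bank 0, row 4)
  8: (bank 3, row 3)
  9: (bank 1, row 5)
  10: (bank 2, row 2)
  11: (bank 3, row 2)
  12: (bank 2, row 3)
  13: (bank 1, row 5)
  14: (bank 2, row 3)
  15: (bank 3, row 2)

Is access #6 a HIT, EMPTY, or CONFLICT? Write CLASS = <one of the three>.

0: bank 2 row 6 — prev None → EMPTY
1: bank 0 row 6 — prev None → EMPTY
2: bank 0 row 7 — prev 6 → CONFLICT
3: bank 0 row 7 — prev 7 → HIT
4: bank 2 row 6 — prev 6 → HIT
5: bank 3 row 7 — prev None → EMPTY
6: bank 0 row 7 — prev 7 → HIT
7: bank 0 row 4 — prev 7 → CONFLICT
8: bank 3 row 3 — prev 7 → CONFLICT
9: bank 1 row 5 — prev None → EMPTY
10: bank 2 row 2 — prev 6 → CONFLICT
11: bank 3 row 2 — prev 3 → CONFLICT
12: bank 2 row 3 — prev 2 → CONFLICT
13: bank 1 row 5 — prev 5 → HIT
14: bank 2 row 3 — prev 3 → HIT
15: bank 3 row 2 — prev 2 → HIT

CLASS = HIT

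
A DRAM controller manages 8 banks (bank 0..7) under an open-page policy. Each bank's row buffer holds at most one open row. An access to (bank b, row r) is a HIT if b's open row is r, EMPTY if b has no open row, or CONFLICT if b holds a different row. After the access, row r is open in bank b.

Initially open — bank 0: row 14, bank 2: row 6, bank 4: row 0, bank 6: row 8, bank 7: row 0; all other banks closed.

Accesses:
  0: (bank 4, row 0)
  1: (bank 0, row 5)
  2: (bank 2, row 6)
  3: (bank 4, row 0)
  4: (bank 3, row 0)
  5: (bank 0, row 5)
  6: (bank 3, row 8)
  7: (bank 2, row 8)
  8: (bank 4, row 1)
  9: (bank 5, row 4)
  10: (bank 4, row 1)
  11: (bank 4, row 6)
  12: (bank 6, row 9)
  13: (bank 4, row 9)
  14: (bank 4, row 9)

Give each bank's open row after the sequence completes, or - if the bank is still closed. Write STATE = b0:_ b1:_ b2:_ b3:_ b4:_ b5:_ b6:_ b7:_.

STATE = b0:5 b1:- b2:8 b3:8 b4:9 b5:4 b6:9 b7:0

  [0] b4 r0: had r0 ⇒ H
  [1] b0 r5: had r14 ⇒ C
  [2] b2 r6: had r6 ⇒ H
  [3] b4 r0: had r0 ⇒ H
  [4] b3 r0: no row ⇒ E
  [5] b0 r5: had r5 ⇒ H
  [6] b3 r8: had r0 ⇒ C
  [7] b2 r8: had r6 ⇒ C
  [8] b4 r1: had r0 ⇒ C
  [9] b5 r4: no row ⇒ E
  [10] b4 r1: had r1 ⇒ H
  [11] b4 r6: had r1 ⇒ C
  [12] b6 r9: had r8 ⇒ C
  [13] b4 r9: had r6 ⇒ C
  [14] b4 r9: had r9 ⇒ H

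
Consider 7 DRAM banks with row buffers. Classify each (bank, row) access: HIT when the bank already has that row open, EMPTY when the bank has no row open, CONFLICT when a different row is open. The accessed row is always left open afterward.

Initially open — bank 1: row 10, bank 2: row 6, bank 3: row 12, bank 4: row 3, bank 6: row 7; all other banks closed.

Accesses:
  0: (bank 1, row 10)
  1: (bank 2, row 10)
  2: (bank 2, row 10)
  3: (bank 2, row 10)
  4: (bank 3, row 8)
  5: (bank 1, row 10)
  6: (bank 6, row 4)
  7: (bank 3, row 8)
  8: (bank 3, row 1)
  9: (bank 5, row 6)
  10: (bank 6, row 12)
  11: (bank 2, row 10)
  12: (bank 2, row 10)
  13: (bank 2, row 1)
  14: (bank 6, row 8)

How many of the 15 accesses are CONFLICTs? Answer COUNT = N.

step 0: bank1 10->10 [HIT]
step 1: bank2 6->10 [CONFLICT]
step 2: bank2 10->10 [HIT]
step 3: bank2 10->10 [HIT]
step 4: bank3 12->8 [CONFLICT]
step 5: bank1 10->10 [HIT]
step 6: bank6 7->4 [CONFLICT]
step 7: bank3 8->8 [HIT]
step 8: bank3 8->1 [CONFLICT]
step 9: bank5 None->6 [EMPTY]
step 10: bank6 4->12 [CONFLICT]
step 11: bank2 10->10 [HIT]
step 12: bank2 10->10 [HIT]
step 13: bank2 10->1 [CONFLICT]
step 14: bank6 12->8 [CONFLICT]

COUNT = 7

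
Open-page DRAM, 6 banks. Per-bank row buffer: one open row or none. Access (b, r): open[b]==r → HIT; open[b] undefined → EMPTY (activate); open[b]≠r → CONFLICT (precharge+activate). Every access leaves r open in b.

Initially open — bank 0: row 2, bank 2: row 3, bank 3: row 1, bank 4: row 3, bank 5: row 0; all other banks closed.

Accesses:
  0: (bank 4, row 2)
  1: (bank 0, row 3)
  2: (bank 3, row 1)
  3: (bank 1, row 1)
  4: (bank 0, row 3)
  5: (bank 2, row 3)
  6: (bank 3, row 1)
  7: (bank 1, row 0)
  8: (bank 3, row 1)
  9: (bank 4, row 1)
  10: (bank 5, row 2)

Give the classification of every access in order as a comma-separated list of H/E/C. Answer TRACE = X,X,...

TRACE = C,C,H,E,H,H,H,C,H,C,C

  [0] b4 r2: had r3 ⇒ C
  [1] b0 r3: had r2 ⇒ C
  [2] b3 r1: had r1 ⇒ H
  [3] b1 r1: no row ⇒ E
  [4] b0 r3: had r3 ⇒ H
  [5] b2 r3: had r3 ⇒ H
  [6] b3 r1: had r1 ⇒ H
  [7] b1 r0: had r1 ⇒ C
  [8] b3 r1: had r1 ⇒ H
  [9] b4 r1: had r2 ⇒ C
  [10] b5 r2: had r0 ⇒ C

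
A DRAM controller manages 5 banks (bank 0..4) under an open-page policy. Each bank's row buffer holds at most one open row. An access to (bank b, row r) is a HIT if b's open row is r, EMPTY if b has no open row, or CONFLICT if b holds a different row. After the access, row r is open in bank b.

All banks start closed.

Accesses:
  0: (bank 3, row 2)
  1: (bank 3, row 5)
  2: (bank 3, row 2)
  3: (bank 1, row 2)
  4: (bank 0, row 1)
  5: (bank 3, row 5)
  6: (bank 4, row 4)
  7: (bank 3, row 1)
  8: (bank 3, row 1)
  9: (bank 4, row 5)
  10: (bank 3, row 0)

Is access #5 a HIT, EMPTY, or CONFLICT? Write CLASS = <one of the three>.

#0 (3,2) E
#1 (3,5) C  (was 2)
#2 (3,2) C  (was 5)
#3 (1,2) E
#4 (0,1) E
#5 (3,5) C  (was 2)
#6 (4,4) E
#7 (3,1) C  (was 5)
#8 (3,1) H  (was 1)
#9 (4,5) C  (was 4)
#10 (3,0) C  (was 1)

CLASS = CONFLICT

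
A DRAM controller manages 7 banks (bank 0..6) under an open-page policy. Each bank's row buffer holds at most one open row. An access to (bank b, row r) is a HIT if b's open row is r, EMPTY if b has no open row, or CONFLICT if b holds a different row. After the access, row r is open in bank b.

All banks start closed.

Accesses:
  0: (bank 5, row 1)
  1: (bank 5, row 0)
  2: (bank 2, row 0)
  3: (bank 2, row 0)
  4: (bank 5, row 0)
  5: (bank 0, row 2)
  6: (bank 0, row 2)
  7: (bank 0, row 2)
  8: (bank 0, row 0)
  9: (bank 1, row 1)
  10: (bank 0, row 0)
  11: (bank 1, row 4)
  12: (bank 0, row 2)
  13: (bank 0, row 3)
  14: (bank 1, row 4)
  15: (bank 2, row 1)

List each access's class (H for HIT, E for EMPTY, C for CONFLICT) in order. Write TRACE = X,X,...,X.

TRACE = E,C,E,H,H,E,H,H,C,E,H,C,C,C,H,C

step 0: bank5 None->1 [EMPTY]
step 1: bank5 1->0 [CONFLICT]
step 2: bank2 None->0 [EMPTY]
step 3: bank2 0->0 [HIT]
step 4: bank5 0->0 [HIT]
step 5: bank0 None->2 [EMPTY]
step 6: bank0 2->2 [HIT]
step 7: bank0 2->2 [HIT]
step 8: bank0 2->0 [CONFLICT]
step 9: bank1 None->1 [EMPTY]
step 10: bank0 0->0 [HIT]
step 11: bank1 1->4 [CONFLICT]
step 12: bank0 0->2 [CONFLICT]
step 13: bank0 2->3 [CONFLICT]
step 14: bank1 4->4 [HIT]
step 15: bank2 0->1 [CONFLICT]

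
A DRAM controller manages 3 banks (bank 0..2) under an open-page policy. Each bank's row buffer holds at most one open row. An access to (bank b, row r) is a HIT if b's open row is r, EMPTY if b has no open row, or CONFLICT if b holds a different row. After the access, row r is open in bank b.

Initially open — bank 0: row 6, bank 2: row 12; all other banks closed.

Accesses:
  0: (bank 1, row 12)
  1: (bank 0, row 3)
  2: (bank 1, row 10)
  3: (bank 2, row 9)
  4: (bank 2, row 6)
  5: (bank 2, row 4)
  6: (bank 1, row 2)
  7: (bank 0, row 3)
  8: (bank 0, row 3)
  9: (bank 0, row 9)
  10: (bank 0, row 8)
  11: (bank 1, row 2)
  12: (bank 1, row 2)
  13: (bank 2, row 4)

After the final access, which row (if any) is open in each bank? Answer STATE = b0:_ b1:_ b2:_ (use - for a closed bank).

  [0] b1 r12: no row ⇒ E
  [1] b0 r3: had r6 ⇒ C
  [2] b1 r10: had r12 ⇒ C
  [3] b2 r9: had r12 ⇒ C
  [4] b2 r6: had r9 ⇒ C
  [5] b2 r4: had r6 ⇒ C
  [6] b1 r2: had r10 ⇒ C
  [7] b0 r3: had r3 ⇒ H
  [8] b0 r3: had r3 ⇒ H
  [9] b0 r9: had r3 ⇒ C
  [10] b0 r8: had r9 ⇒ C
  [11] b1 r2: had r2 ⇒ H
  [12] b1 r2: had r2 ⇒ H
  [13] b2 r4: had r4 ⇒ H

STATE = b0:8 b1:2 b2:4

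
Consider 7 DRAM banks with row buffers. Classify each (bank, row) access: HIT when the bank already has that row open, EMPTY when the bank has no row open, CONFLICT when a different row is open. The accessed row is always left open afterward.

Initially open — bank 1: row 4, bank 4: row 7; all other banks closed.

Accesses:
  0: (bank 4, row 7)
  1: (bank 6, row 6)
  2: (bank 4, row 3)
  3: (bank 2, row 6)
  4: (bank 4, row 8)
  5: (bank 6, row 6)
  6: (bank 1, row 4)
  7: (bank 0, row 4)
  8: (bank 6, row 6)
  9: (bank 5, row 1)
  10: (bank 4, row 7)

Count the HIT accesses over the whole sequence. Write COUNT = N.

step 0: bank4 7->7 [HIT]
step 1: bank6 None->6 [EMPTY]
step 2: bank4 7->3 [CONFLICT]
step 3: bank2 None->6 [EMPTY]
step 4: bank4 3->8 [CONFLICT]
step 5: bank6 6->6 [HIT]
step 6: bank1 4->4 [HIT]
step 7: bank0 None->4 [EMPTY]
step 8: bank6 6->6 [HIT]
step 9: bank5 None->1 [EMPTY]
step 10: bank4 8->7 [CONFLICT]

COUNT = 4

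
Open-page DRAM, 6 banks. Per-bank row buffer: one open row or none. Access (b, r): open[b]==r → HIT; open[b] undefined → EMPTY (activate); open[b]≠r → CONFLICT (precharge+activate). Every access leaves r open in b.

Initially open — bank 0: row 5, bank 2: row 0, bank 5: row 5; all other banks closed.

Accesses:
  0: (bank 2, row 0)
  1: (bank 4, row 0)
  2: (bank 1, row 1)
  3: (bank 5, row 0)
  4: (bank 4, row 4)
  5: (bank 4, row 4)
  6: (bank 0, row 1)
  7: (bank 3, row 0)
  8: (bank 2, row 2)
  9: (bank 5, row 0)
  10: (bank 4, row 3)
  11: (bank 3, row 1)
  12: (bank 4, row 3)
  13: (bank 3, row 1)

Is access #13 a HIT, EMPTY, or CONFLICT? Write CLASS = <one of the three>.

#0 (2,0) H  (was 0)
#1 (4,0) E
#2 (1,1) E
#3 (5,0) C  (was 5)
#4 (4,4) C  (was 0)
#5 (4,4) H  (was 4)
#6 (0,1) C  (was 5)
#7 (3,0) E
#8 (2,2) C  (was 0)
#9 (5,0) H  (was 0)
#10 (4,3) C  (was 4)
#11 (3,1) C  (was 0)
#12 (4,3) H  (was 3)
#13 (3,1) H  (was 1)

CLASS = HIT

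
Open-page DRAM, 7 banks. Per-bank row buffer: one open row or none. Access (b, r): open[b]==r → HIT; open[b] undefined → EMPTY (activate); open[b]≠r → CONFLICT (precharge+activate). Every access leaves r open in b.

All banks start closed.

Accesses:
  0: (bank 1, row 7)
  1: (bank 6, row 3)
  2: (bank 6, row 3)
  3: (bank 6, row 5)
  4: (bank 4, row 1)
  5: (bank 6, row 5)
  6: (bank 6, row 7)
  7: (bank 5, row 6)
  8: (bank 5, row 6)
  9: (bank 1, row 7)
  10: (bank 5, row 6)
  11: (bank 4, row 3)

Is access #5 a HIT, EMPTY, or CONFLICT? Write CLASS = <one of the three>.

CLASS = HIT

  [0] b1 r7: no row ⇒ E
  [1] b6 r3: no row ⇒ E
  [2] b6 r3: had r3 ⇒ H
  [3] b6 r5: had r3 ⇒ C
  [4] b4 r1: no row ⇒ E
  [5] b6 r5: had r5 ⇒ H
  [6] b6 r7: had r5 ⇒ C
  [7] b5 r6: no row ⇒ E
  [8] b5 r6: had r6 ⇒ H
  [9] b1 r7: had r7 ⇒ H
  [10] b5 r6: had r6 ⇒ H
  [11] b4 r3: had r1 ⇒ C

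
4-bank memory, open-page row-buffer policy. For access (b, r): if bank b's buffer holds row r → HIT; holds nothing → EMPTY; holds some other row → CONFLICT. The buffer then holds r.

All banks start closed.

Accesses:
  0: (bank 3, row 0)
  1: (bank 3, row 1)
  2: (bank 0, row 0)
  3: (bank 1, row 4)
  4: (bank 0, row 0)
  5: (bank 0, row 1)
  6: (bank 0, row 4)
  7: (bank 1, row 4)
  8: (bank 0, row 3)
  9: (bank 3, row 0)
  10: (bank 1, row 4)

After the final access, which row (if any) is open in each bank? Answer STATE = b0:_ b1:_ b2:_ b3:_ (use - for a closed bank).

step 0: bank3 None->0 [EMPTY]
step 1: bank3 0->1 [CONFLICT]
step 2: bank0 None->0 [EMPTY]
step 3: bank1 None->4 [EMPTY]
step 4: bank0 0->0 [HIT]
step 5: bank0 0->1 [CONFLICT]
step 6: bank0 1->4 [CONFLICT]
step 7: bank1 4->4 [HIT]
step 8: bank0 4->3 [CONFLICT]
step 9: bank3 1->0 [CONFLICT]
step 10: bank1 4->4 [HIT]

STATE = b0:3 b1:4 b2:- b3:0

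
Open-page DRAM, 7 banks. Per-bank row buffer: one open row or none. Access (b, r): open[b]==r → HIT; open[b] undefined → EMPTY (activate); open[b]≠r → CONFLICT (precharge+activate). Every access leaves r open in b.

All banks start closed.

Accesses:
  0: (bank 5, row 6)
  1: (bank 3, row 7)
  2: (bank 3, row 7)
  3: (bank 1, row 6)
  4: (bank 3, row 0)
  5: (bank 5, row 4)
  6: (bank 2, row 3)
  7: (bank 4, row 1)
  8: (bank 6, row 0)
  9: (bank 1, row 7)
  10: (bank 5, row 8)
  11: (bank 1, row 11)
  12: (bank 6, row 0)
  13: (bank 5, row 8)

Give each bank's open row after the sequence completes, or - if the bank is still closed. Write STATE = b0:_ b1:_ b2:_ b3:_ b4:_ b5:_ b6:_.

0: bank 5 row 6 — prev None → EMPTY
1: bank 3 row 7 — prev None → EMPTY
2: bank 3 row 7 — prev 7 → HIT
3: bank 1 row 6 — prev None → EMPTY
4: bank 3 row 0 — prev 7 → CONFLICT
5: bank 5 row 4 — prev 6 → CONFLICT
6: bank 2 row 3 — prev None → EMPTY
7: bank 4 row 1 — prev None → EMPTY
8: bank 6 row 0 — prev None → EMPTY
9: bank 1 row 7 — prev 6 → CONFLICT
10: bank 5 row 8 — prev 4 → CONFLICT
11: bank 1 row 11 — prev 7 → CONFLICT
12: bank 6 row 0 — prev 0 → HIT
13: bank 5 row 8 — prev 8 → HIT

STATE = b0:- b1:11 b2:3 b3:0 b4:1 b5:8 b6:0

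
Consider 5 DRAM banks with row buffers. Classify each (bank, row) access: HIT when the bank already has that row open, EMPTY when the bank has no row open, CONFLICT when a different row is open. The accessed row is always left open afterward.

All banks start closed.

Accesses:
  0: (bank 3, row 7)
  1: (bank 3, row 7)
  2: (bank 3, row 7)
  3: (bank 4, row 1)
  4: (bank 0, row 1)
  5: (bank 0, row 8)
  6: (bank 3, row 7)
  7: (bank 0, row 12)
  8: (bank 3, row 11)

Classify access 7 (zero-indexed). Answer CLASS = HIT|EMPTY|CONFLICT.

CLASS = CONFLICT

  [0] b3 r7: no row ⇒ E
  [1] b3 r7: had r7 ⇒ H
  [2] b3 r7: had r7 ⇒ H
  [3] b4 r1: no row ⇒ E
  [4] b0 r1: no row ⇒ E
  [5] b0 r8: had r1 ⇒ C
  [6] b3 r7: had r7 ⇒ H
  [7] b0 r12: had r8 ⇒ C
  [8] b3 r11: had r7 ⇒ C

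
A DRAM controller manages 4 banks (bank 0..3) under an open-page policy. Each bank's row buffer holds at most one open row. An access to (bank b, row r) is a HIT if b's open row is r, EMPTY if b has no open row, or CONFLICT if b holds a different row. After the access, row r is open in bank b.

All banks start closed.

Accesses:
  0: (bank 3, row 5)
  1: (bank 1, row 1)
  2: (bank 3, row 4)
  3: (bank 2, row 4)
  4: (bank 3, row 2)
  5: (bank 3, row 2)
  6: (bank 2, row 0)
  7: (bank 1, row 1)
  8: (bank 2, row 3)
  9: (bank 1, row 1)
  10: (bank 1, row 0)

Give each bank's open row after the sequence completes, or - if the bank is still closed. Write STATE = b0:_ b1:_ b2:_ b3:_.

0: bank 3 row 5 — prev None → EMPTY
1: bank 1 row 1 — prev None → EMPTY
2: bank 3 row 4 — prev 5 → CONFLICT
3: bank 2 row 4 — prev None → EMPTY
4: bank 3 row 2 — prev 4 → CONFLICT
5: bank 3 row 2 — prev 2 → HIT
6: bank 2 row 0 — prev 4 → CONFLICT
7: bank 1 row 1 — prev 1 → HIT
8: bank 2 row 3 — prev 0 → CONFLICT
9: bank 1 row 1 — prev 1 → HIT
10: bank 1 row 0 — prev 1 → CONFLICT

STATE = b0:- b1:0 b2:3 b3:2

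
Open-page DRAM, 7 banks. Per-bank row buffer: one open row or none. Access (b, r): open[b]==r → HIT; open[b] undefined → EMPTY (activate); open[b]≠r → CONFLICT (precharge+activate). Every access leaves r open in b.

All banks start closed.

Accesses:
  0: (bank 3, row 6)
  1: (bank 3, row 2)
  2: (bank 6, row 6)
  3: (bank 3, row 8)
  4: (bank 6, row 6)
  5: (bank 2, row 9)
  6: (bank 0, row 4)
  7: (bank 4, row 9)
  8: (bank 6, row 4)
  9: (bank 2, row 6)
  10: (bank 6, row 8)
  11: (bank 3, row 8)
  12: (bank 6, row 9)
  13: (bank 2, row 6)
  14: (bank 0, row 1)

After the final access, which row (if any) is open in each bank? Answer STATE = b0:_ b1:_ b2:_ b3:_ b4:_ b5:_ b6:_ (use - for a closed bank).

0: bank 3 row 6 — prev None → EMPTY
1: bank 3 row 2 — prev 6 → CONFLICT
2: bank 6 row 6 — prev None → EMPTY
3: bank 3 row 8 — prev 2 → CONFLICT
4: bank 6 row 6 — prev 6 → HIT
5: bank 2 row 9 — prev None → EMPTY
6: bank 0 row 4 — prev None → EMPTY
7: bank 4 row 9 — prev None → EMPTY
8: bank 6 row 4 — prev 6 → CONFLICT
9: bank 2 row 6 — prev 9 → CONFLICT
10: bank 6 row 8 — prev 4 → CONFLICT
11: bank 3 row 8 — prev 8 → HIT
12: bank 6 row 9 — prev 8 → CONFLICT
13: bank 2 row 6 — prev 6 → HIT
14: bank 0 row 1 — prev 4 → CONFLICT

STATE = b0:1 b1:- b2:6 b3:8 b4:9 b5:- b6:9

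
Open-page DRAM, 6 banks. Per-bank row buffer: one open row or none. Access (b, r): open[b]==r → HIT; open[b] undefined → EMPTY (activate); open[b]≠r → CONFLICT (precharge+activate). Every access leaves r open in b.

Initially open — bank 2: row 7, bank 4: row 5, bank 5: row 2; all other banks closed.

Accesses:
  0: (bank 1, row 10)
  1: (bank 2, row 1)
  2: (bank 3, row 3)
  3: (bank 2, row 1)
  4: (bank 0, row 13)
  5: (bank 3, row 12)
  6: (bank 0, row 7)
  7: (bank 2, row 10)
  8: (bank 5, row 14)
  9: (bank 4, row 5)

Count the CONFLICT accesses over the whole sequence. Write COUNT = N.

0: bank 1 row 10 — prev None → EMPTY
1: bank 2 row 1 — prev 7 → CONFLICT
2: bank 3 row 3 — prev None → EMPTY
3: bank 2 row 1 — prev 1 → HIT
4: bank 0 row 13 — prev None → EMPTY
5: bank 3 row 12 — prev 3 → CONFLICT
6: bank 0 row 7 — prev 13 → CONFLICT
7: bank 2 row 10 — prev 1 → CONFLICT
8: bank 5 row 14 — prev 2 → CONFLICT
9: bank 4 row 5 — prev 5 → HIT

COUNT = 5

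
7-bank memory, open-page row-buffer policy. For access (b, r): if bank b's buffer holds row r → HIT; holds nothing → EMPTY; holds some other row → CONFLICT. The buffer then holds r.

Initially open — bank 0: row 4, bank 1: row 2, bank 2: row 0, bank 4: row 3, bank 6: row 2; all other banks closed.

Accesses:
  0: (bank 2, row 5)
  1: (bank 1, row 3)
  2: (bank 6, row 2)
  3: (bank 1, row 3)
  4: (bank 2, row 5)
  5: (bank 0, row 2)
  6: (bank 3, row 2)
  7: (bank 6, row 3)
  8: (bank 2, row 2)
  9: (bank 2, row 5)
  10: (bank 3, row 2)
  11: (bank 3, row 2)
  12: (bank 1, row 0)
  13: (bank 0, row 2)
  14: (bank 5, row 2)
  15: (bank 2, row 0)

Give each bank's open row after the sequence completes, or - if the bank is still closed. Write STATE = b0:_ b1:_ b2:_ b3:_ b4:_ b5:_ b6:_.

step 0: bank2 0->5 [CONFLICT]
step 1: bank1 2->3 [CONFLICT]
step 2: bank6 2->2 [HIT]
step 3: bank1 3->3 [HIT]
step 4: bank2 5->5 [HIT]
step 5: bank0 4->2 [CONFLICT]
step 6: bank3 None->2 [EMPTY]
step 7: bank6 2->3 [CONFLICT]
step 8: bank2 5->2 [CONFLICT]
step 9: bank2 2->5 [CONFLICT]
step 10: bank3 2->2 [HIT]
step 11: bank3 2->2 [HIT]
step 12: bank1 3->0 [CONFLICT]
step 13: bank0 2->2 [HIT]
step 14: bank5 None->2 [EMPTY]
step 15: bank2 5->0 [CONFLICT]

STATE = b0:2 b1:0 b2:0 b3:2 b4:3 b5:2 b6:3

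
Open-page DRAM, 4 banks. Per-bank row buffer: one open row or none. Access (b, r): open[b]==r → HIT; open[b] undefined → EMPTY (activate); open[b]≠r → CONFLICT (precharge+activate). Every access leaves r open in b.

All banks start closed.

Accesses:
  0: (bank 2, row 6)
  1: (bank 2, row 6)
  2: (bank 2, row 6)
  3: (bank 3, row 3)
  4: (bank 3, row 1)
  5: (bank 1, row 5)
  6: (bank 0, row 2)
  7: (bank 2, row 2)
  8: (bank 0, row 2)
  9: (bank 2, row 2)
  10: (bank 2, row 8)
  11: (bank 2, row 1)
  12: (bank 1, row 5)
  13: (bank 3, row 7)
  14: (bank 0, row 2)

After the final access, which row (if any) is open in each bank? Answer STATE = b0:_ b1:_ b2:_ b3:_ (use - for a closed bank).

STATE = b0:2 b1:5 b2:1 b3:7

  [0] b2 r6: no row ⇒ E
  [1] b2 r6: had r6 ⇒ H
  [2] b2 r6: had r6 ⇒ H
  [3] b3 r3: no row ⇒ E
  [4] b3 r1: had r3 ⇒ C
  [5] b1 r5: no row ⇒ E
  [6] b0 r2: no row ⇒ E
  [7] b2 r2: had r6 ⇒ C
  [8] b0 r2: had r2 ⇒ H
  [9] b2 r2: had r2 ⇒ H
  [10] b2 r8: had r2 ⇒ C
  [11] b2 r1: had r8 ⇒ C
  [12] b1 r5: had r5 ⇒ H
  [13] b3 r7: had r1 ⇒ C
  [14] b0 r2: had r2 ⇒ H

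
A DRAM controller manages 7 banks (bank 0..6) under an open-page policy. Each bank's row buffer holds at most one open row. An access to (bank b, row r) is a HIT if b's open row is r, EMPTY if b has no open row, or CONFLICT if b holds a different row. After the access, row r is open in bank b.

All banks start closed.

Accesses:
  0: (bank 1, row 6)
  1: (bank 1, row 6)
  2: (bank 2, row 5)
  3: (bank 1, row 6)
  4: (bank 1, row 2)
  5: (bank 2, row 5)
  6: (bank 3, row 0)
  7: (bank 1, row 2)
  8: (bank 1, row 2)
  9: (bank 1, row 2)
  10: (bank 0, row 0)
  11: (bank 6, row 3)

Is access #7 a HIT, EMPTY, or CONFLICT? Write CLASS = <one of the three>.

step 0: bank1 None->6 [EMPTY]
step 1: bank1 6->6 [HIT]
step 2: bank2 None->5 [EMPTY]
step 3: bank1 6->6 [HIT]
step 4: bank1 6->2 [CONFLICT]
step 5: bank2 5->5 [HIT]
step 6: bank3 None->0 [EMPTY]
step 7: bank1 2->2 [HIT]
step 8: bank1 2->2 [HIT]
step 9: bank1 2->2 [HIT]
step 10: bank0 None->0 [EMPTY]
step 11: bank6 None->3 [EMPTY]

CLASS = HIT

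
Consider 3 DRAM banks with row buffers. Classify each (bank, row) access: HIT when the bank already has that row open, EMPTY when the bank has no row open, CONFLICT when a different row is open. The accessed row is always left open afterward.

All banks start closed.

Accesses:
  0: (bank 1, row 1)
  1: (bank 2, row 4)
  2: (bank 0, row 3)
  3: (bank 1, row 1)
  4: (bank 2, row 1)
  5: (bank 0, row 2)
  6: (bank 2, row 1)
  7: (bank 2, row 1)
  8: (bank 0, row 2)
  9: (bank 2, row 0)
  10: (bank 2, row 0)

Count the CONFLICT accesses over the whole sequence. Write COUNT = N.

  [0] b1 r1: no row ⇒ E
  [1] b2 r4: no row ⇒ E
  [2] b0 r3: no row ⇒ E
  [3] b1 r1: had r1 ⇒ H
  [4] b2 r1: had r4 ⇒ C
  [5] b0 r2: had r3 ⇒ C
  [6] b2 r1: had r1 ⇒ H
  [7] b2 r1: had r1 ⇒ H
  [8] b0 r2: had r2 ⇒ H
  [9] b2 r0: had r1 ⇒ C
  [10] b2 r0: had r0 ⇒ H

COUNT = 3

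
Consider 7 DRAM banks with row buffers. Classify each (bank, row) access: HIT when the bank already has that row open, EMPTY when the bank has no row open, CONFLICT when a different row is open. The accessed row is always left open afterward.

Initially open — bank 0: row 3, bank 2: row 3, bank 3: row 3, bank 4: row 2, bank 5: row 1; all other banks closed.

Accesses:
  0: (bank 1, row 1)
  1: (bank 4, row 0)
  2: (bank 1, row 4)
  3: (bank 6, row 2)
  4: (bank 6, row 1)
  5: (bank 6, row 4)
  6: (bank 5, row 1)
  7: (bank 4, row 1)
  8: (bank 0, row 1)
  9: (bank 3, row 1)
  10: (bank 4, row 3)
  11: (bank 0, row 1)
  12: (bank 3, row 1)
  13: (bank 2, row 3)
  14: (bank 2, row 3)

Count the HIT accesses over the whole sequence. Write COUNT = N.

0: bank 1 row 1 — prev None → EMPTY
1: bank 4 row 0 — prev 2 → CONFLICT
2: bank 1 row 4 — prev 1 → CONFLICT
3: bank 6 row 2 — prev None → EMPTY
4: bank 6 row 1 — prev 2 → CONFLICT
5: bank 6 row 4 — prev 1 → CONFLICT
6: bank 5 row 1 — prev 1 → HIT
7: bank 4 row 1 — prev 0 → CONFLICT
8: bank 0 row 1 — prev 3 → CONFLICT
9: bank 3 row 1 — prev 3 → CONFLICT
10: bank 4 row 3 — prev 1 → CONFLICT
11: bank 0 row 1 — prev 1 → HIT
12: bank 3 row 1 — prev 1 → HIT
13: bank 2 row 3 — prev 3 → HIT
14: bank 2 row 3 — prev 3 → HIT

COUNT = 5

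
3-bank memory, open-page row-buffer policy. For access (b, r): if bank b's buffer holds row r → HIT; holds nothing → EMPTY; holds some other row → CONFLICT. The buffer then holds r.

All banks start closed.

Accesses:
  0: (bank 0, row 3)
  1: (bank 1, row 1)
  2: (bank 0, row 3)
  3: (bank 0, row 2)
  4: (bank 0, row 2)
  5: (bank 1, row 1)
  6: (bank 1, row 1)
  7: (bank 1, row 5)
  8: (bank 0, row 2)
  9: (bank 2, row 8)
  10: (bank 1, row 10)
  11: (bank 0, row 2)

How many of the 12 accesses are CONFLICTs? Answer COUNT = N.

0: bank 0 row 3 — prev None → EMPTY
1: bank 1 row 1 — prev None → EMPTY
2: bank 0 row 3 — prev 3 → HIT
3: bank 0 row 2 — prev 3 → CONFLICT
4: bank 0 row 2 — prev 2 → HIT
5: bank 1 row 1 — prev 1 → HIT
6: bank 1 row 1 — prev 1 → HIT
7: bank 1 row 5 — prev 1 → CONFLICT
8: bank 0 row 2 — prev 2 → HIT
9: bank 2 row 8 — prev None → EMPTY
10: bank 1 row 10 — prev 5 → CONFLICT
11: bank 0 row 2 — prev 2 → HIT

COUNT = 3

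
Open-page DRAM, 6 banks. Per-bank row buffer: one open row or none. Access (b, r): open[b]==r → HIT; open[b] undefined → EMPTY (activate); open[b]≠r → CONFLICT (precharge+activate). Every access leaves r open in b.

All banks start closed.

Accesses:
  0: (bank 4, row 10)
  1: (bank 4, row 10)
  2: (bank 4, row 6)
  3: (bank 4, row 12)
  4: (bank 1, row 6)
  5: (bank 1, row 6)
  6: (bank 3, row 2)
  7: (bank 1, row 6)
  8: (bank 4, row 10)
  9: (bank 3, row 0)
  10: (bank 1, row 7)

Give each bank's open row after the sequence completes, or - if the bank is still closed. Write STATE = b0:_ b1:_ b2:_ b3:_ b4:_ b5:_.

#0 (4,10) E
#1 (4,10) H  (was 10)
#2 (4,6) C  (was 10)
#3 (4,12) C  (was 6)
#4 (1,6) E
#5 (1,6) H  (was 6)
#6 (3,2) E
#7 (1,6) H  (was 6)
#8 (4,10) C  (was 12)
#9 (3,0) C  (was 2)
#10 (1,7) C  (was 6)

STATE = b0:- b1:7 b2:- b3:0 b4:10 b5:-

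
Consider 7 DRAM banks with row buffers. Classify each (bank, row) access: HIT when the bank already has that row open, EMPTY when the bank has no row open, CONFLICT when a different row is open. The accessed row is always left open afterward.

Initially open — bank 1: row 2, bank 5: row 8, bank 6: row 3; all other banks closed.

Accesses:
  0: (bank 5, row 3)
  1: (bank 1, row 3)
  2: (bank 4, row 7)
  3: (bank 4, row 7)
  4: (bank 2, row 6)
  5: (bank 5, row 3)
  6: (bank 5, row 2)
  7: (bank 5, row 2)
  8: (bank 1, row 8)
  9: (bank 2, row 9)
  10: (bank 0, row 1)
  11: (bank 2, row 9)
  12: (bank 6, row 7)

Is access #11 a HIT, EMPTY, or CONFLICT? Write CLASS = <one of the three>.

0: bank 5 row 3 — prev 8 → CONFLICT
1: bank 1 row 3 — prev 2 → CONFLICT
2: bank 4 row 7 — prev None → EMPTY
3: bank 4 row 7 — prev 7 → HIT
4: bank 2 row 6 — prev None → EMPTY
5: bank 5 row 3 — prev 3 → HIT
6: bank 5 row 2 — prev 3 → CONFLICT
7: bank 5 row 2 — prev 2 → HIT
8: bank 1 row 8 — prev 3 → CONFLICT
9: bank 2 row 9 — prev 6 → CONFLICT
10: bank 0 row 1 — prev None → EMPTY
11: bank 2 row 9 — prev 9 → HIT
12: bank 6 row 7 — prev 3 → CONFLICT

CLASS = HIT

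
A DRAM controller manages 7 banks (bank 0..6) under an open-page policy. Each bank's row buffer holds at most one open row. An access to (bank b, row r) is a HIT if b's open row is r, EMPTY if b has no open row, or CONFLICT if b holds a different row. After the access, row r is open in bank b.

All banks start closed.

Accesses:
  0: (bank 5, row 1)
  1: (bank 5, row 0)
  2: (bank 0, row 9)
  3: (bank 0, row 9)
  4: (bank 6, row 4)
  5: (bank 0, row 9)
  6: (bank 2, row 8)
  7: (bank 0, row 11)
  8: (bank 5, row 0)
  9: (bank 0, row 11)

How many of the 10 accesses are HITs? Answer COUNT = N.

#0 (5,1) E
#1 (5,0) C  (was 1)
#2 (0,9) E
#3 (0,9) H  (was 9)
#4 (6,4) E
#5 (0,9) H  (was 9)
#6 (2,8) E
#7 (0,11) C  (was 9)
#8 (5,0) H  (was 0)
#9 (0,11) H  (was 11)

COUNT = 4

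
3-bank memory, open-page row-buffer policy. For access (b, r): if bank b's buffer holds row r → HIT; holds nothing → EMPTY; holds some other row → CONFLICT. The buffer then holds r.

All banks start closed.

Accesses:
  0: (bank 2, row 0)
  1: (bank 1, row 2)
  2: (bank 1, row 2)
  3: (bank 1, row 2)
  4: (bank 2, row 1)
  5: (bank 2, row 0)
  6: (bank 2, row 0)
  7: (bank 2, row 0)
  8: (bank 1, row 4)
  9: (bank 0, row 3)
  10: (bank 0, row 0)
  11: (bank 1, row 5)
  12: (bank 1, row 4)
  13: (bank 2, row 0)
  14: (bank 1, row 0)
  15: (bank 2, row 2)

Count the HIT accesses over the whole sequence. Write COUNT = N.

COUNT = 5

step 0: bank2 None->0 [EMPTY]
step 1: bank1 None->2 [EMPTY]
step 2: bank1 2->2 [HIT]
step 3: bank1 2->2 [HIT]
step 4: bank2 0->1 [CONFLICT]
step 5: bank2 1->0 [CONFLICT]
step 6: bank2 0->0 [HIT]
step 7: bank2 0->0 [HIT]
step 8: bank1 2->4 [CONFLICT]
step 9: bank0 None->3 [EMPTY]
step 10: bank0 3->0 [CONFLICT]
step 11: bank1 4->5 [CONFLICT]
step 12: bank1 5->4 [CONFLICT]
step 13: bank2 0->0 [HIT]
step 14: bank1 4->0 [CONFLICT]
step 15: bank2 0->2 [CONFLICT]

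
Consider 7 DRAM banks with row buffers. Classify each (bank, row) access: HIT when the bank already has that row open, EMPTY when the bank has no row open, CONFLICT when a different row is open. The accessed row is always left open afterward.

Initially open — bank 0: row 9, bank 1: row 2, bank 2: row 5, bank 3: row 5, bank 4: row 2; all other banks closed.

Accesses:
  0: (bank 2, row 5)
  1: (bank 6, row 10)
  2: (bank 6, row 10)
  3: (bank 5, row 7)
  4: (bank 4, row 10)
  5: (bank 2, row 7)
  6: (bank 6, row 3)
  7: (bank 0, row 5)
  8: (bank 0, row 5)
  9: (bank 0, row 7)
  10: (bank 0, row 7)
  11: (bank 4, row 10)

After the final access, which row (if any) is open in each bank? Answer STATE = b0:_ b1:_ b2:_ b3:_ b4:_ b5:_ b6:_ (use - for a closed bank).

0: bank 2 row 5 — prev 5 → HIT
1: bank 6 row 10 — prev None → EMPTY
2: bank 6 row 10 — prev 10 → HIT
3: bank 5 row 7 — prev None → EMPTY
4: bank 4 row 10 — prev 2 → CONFLICT
5: bank 2 row 7 — prev 5 → CONFLICT
6: bank 6 row 3 — prev 10 → CONFLICT
7: bank 0 row 5 — prev 9 → CONFLICT
8: bank 0 row 5 — prev 5 → HIT
9: bank 0 row 7 — prev 5 → CONFLICT
10: bank 0 row 7 — prev 7 → HIT
11: bank 4 row 10 — prev 10 → HIT

STATE = b0:7 b1:2 b2:7 b3:5 b4:10 b5:7 b6:3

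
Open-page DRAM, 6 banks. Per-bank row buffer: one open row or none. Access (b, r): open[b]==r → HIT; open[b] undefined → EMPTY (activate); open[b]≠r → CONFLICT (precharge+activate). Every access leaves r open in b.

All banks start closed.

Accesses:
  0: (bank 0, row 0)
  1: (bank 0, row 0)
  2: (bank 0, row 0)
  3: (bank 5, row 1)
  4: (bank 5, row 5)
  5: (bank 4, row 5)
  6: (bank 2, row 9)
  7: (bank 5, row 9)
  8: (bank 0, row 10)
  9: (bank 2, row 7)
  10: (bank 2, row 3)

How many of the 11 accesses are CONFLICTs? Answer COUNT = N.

COUNT = 5

0: bank 0 row 0 — prev None → EMPTY
1: bank 0 row 0 — prev 0 → HIT
2: bank 0 row 0 — prev 0 → HIT
3: bank 5 row 1 — prev None → EMPTY
4: bank 5 row 5 — prev 1 → CONFLICT
5: bank 4 row 5 — prev None → EMPTY
6: bank 2 row 9 — prev None → EMPTY
7: bank 5 row 9 — prev 5 → CONFLICT
8: bank 0 row 10 — prev 0 → CONFLICT
9: bank 2 row 7 — prev 9 → CONFLICT
10: bank 2 row 3 — prev 7 → CONFLICT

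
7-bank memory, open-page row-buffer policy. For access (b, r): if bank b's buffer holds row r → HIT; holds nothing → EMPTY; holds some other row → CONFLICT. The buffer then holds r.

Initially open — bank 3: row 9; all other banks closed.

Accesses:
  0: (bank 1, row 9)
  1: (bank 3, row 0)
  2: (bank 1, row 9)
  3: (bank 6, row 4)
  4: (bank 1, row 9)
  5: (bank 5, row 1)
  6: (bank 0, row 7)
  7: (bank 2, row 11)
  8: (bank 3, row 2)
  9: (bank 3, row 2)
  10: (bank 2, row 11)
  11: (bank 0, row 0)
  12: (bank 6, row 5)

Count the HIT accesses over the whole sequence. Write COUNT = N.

COUNT = 4

0: bank 1 row 9 — prev None → EMPTY
1: bank 3 row 0 — prev 9 → CONFLICT
2: bank 1 row 9 — prev 9 → HIT
3: bank 6 row 4 — prev None → EMPTY
4: bank 1 row 9 — prev 9 → HIT
5: bank 5 row 1 — prev None → EMPTY
6: bank 0 row 7 — prev None → EMPTY
7: bank 2 row 11 — prev None → EMPTY
8: bank 3 row 2 — prev 0 → CONFLICT
9: bank 3 row 2 — prev 2 → HIT
10: bank 2 row 11 — prev 11 → HIT
11: bank 0 row 0 — prev 7 → CONFLICT
12: bank 6 row 5 — prev 4 → CONFLICT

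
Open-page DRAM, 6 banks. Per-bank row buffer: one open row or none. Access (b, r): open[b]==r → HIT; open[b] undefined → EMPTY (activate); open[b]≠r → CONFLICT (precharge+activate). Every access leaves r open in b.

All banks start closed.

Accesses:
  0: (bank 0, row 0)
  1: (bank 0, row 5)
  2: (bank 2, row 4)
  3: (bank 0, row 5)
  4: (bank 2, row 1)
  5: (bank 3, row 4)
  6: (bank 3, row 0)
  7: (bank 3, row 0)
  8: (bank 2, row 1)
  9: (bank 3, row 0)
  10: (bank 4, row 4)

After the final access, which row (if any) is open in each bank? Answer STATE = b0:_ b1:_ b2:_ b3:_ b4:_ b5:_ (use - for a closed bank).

step 0: bank0 None->0 [EMPTY]
step 1: bank0 0->5 [CONFLICT]
step 2: bank2 None->4 [EMPTY]
step 3: bank0 5->5 [HIT]
step 4: bank2 4->1 [CONFLICT]
step 5: bank3 None->4 [EMPTY]
step 6: bank3 4->0 [CONFLICT]
step 7: bank3 0->0 [HIT]
step 8: bank2 1->1 [HIT]
step 9: bank3 0->0 [HIT]
step 10: bank4 None->4 [EMPTY]

STATE = b0:5 b1:- b2:1 b3:0 b4:4 b5:-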